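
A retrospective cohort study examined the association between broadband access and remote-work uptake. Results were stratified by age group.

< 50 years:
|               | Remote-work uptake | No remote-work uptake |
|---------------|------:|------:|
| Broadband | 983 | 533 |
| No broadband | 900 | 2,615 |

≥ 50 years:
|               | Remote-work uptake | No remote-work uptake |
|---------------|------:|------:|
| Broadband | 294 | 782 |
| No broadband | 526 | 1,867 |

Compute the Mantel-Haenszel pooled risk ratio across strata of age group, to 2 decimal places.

RR_MH = Σ(aᵢ·n₀ᵢ/nᵢ) / Σ(cᵢ·n₁ᵢ/nᵢ), with n₁ᵢ = aᵢ+bᵢ (exposed), n₀ᵢ = cᵢ+dᵢ (unexposed), nᵢ = n₁ᵢ+n₀ᵢ.
Stratum 1 (< 50 years): n₁ = 1516, n₀ = 3515, n = 5031; a·n₀/n = 983·3515/5031 = 686.7909; c·n₁/n = 900·1516/5031 = 271.1986
Stratum 2 (≥ 50 years): n₁ = 1076, n₀ = 2393, n = 3469; a·n₀/n = 294·2393/3469 = 202.8083; c·n₁/n = 526·1076/3469 = 163.1525
RR_MH = (686.7909 + 202.8083) / (271.1986 + 163.1525) = 889.5992 / 434.3511 = 2.04811

2.05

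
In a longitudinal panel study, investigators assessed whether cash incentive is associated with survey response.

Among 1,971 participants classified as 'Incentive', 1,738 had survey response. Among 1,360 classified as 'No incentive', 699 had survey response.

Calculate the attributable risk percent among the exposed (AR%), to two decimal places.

41.71

From the description: a = 1738, b = 233, c = 699, d = 661.
Risk in exposed = 1738/1971 = 0.88179; risk in unexposed = 699/1360 = 0.51397.
RR = 0.88179/0.51397 = 1.71563
AR% = (RR − 1)/RR × 100 = (1.71563 − 1)/1.71563 × 100 = 41.7125%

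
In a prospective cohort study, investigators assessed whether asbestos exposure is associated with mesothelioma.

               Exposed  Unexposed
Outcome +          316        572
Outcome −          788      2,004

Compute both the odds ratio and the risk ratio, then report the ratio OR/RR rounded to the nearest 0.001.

Reading the table with exposure as columns: a = 316 (Exposed, case), b = 788 (Exposed, non-case), c = 572 (Unexposed, case), d = 2004.
OR = (316·2004)/(788·572) = 633264/450736 = 1.40496
Risk in exposed = 316/1104 = 0.28623; risk in unexposed = 572/2576 = 0.22205; RR = 1.28904
OR/RR = 1.40496 / 1.28904 = 1.08992
The outcome is not rare, so the OR lies further from 1 than the RR.

1.090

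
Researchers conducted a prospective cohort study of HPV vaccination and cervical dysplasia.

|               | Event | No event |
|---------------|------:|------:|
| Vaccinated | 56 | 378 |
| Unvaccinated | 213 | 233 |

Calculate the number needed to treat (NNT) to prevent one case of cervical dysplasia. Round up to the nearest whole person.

3

Risk in treated group = 56/434 = 0.12903; risk in control = 213/446 = 0.47758.
Absolute risk reduction = 0.47758 − 0.12903 = 0.34855
NNT = 1 / ARR = 1 / 0.34855 = 2.869 → round up → 3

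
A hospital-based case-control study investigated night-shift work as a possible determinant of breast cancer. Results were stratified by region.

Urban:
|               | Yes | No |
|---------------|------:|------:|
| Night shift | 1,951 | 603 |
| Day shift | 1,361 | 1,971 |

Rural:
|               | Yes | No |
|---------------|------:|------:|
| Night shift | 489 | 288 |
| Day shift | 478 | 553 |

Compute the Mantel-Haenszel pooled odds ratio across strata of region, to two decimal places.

OR_MH = Σ(aᵢdᵢ/nᵢ) / Σ(bᵢcᵢ/nᵢ), where nᵢ is the stratum total.
Stratum 1 (Urban): n = 5886; a·d/n = 1951·1971/5886 = 653.3165; b·c/n = 603·1361/5886 = 139.4297
Stratum 2 (Rural): n = 1808; a·d/n = 489·553/1808 = 149.5669; b·c/n = 288·478/1808 = 76.1416
OR_MH = (653.3165 + 149.5669) / (139.4297 + 76.1416) = 802.8834 / 215.5713 = 3.72445

3.72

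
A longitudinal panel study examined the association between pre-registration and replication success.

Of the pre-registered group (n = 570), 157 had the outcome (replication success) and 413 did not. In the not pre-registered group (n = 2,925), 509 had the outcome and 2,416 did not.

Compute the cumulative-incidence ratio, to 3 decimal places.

1.583

From the description: a = 157, b = 413, c = 509, d = 2416.
Risk in exposed = 157/570 = 0.27544; risk in unexposed = 509/2925 = 0.17402.
RR = 0.27544 / 0.17402 = 1.58282
The risk among the exposed is 1.58 times that among the unexposed.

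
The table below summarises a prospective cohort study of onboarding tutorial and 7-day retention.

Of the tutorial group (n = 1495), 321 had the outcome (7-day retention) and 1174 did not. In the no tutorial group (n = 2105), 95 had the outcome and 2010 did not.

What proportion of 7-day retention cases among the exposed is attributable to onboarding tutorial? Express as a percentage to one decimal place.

From the description: a = 321, b = 1174, c = 95, d = 2010.
Risk in exposed = 321/1495 = 0.21472; risk in unexposed = 95/2105 = 0.04513.
RR = 0.21472/0.04513 = 4.75765
AR% = (RR − 1)/RR × 100 = (4.75765 − 1)/4.75765 × 100 = 78.9812%

79.0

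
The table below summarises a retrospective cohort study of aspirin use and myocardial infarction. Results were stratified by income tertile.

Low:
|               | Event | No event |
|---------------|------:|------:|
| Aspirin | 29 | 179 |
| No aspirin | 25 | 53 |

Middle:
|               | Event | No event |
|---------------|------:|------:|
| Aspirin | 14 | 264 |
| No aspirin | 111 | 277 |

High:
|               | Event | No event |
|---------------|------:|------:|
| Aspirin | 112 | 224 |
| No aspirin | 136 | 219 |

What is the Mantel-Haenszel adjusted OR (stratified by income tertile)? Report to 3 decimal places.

OR_MH = Σ(aᵢdᵢ/nᵢ) / Σ(bᵢcᵢ/nᵢ), where nᵢ is the stratum total.
Stratum 1 (Low): n = 286; a·d/n = 29·53/286 = 5.3741; b·c/n = 179·25/286 = 15.6469
Stratum 2 (Middle): n = 666; a·d/n = 14·277/666 = 5.8228; b·c/n = 264·111/666 = 44.0000
Stratum 3 (High): n = 691; a·d/n = 112·219/691 = 35.4964; b·c/n = 224·136/691 = 44.0868
OR_MH = (5.3741 + 5.8228 + 35.4964) / (15.6469 + 44.0000 + 44.0868) = 46.6933 / 103.7337 = 0.45013

0.450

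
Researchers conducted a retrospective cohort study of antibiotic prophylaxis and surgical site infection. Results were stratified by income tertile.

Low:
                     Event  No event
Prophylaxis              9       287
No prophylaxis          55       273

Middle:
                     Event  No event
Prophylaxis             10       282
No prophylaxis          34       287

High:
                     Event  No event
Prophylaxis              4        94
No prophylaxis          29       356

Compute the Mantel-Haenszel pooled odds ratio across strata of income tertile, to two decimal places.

OR_MH = Σ(aᵢdᵢ/nᵢ) / Σ(bᵢcᵢ/nᵢ), where nᵢ is the stratum total.
Stratum 1 (Low): n = 624; a·d/n = 9·273/624 = 3.9375; b·c/n = 287·55/624 = 25.2965
Stratum 2 (Middle): n = 613; a·d/n = 10·287/613 = 4.6819; b·c/n = 282·34/613 = 15.6411
Stratum 3 (High): n = 483; a·d/n = 4·356/483 = 2.9482; b·c/n = 94·29/483 = 5.6439
OR_MH = (3.9375 + 4.6819 + 2.9482) / (25.2965 + 15.6411 + 5.6439) = 11.5676 / 46.5815 = 0.24833

0.25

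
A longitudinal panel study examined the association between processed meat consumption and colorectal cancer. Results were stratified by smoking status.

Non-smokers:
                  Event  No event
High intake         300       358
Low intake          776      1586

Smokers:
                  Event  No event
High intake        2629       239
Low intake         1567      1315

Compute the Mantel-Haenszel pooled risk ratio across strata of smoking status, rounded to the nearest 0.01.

RR_MH = Σ(aᵢ·n₀ᵢ/nᵢ) / Σ(cᵢ·n₁ᵢ/nᵢ), with n₁ᵢ = aᵢ+bᵢ (exposed), n₀ᵢ = cᵢ+dᵢ (unexposed), nᵢ = n₁ᵢ+n₀ᵢ.
Stratum 1 (Non-smokers): n₁ = 658, n₀ = 2362, n = 3020; a·n₀/n = 300·2362/3020 = 234.6358; c·n₁/n = 776·658/3020 = 169.0755
Stratum 2 (Smokers): n₁ = 2868, n₀ = 2882, n = 5750; a·n₀/n = 2629·2882/5750 = 1317.7005; c·n₁/n = 1567·2868/5750 = 781.5923
RR_MH = (234.6358 + 1317.7005) / (169.0755 + 781.5923) = 1552.3363 / 950.6678 = 1.63289

1.63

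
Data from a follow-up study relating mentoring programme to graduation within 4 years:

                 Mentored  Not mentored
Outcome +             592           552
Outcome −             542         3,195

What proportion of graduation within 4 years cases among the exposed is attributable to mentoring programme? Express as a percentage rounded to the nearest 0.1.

71.8

Reading the table with exposure as columns: a = 592 (Mentored, case), b = 542 (Mentored, non-case), c = 552 (Not mentored, case), d = 3195.
Risk in exposed = 592/1134 = 0.52205; risk in unexposed = 552/3747 = 0.14732.
RR = 0.52205/0.14732 = 3.54367
AR% = (RR − 1)/RR × 100 = (3.54367 − 1)/3.54367 × 100 = 71.7807%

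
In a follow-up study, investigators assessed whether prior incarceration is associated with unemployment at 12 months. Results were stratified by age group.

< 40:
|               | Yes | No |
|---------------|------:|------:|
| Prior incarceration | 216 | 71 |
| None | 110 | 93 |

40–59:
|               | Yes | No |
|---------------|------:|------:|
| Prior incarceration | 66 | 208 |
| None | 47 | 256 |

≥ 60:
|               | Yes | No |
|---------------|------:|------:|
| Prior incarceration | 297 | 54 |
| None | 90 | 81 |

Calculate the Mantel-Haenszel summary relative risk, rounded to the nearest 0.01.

1.50

RR_MH = Σ(aᵢ·n₀ᵢ/nᵢ) / Σ(cᵢ·n₁ᵢ/nᵢ), with n₁ᵢ = aᵢ+bᵢ (exposed), n₀ᵢ = cᵢ+dᵢ (unexposed), nᵢ = n₁ᵢ+n₀ᵢ.
Stratum 1 (< 40): n₁ = 287, n₀ = 203, n = 490; a·n₀/n = 216·203/490 = 89.4857; c·n₁/n = 110·287/490 = 64.4286
Stratum 2 (40–59): n₁ = 274, n₀ = 303, n = 577; a·n₀/n = 66·303/577 = 34.6586; c·n₁/n = 47·274/577 = 22.3189
Stratum 3 (≥ 60): n₁ = 351, n₀ = 171, n = 522; a·n₀/n = 297·171/522 = 97.2931; c·n₁/n = 90·351/522 = 60.5172
RR_MH = (89.4857 + 34.6586 + 97.2931) / (64.4286 + 22.3189 + 60.5172) = 221.4374 / 147.2647 = 1.50367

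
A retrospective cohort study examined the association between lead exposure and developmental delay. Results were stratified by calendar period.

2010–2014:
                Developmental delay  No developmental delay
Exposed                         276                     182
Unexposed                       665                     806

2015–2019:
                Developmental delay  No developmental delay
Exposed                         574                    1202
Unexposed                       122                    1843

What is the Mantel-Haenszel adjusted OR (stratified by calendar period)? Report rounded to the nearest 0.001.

3.905

OR_MH = Σ(aᵢdᵢ/nᵢ) / Σ(bᵢcᵢ/nᵢ), where nᵢ is the stratum total.
Stratum 1 (2010–2014): n = 1929; a·d/n = 276·806/1929 = 115.3219; b·c/n = 182·665/1929 = 62.7424
Stratum 2 (2015–2019): n = 3741; a·d/n = 574·1843/3741 = 282.7805; b·c/n = 1202·122/3741 = 39.1991
OR_MH = (115.3219 + 282.7805) / (62.7424 + 39.1991) = 398.1025 / 101.9415 = 3.90521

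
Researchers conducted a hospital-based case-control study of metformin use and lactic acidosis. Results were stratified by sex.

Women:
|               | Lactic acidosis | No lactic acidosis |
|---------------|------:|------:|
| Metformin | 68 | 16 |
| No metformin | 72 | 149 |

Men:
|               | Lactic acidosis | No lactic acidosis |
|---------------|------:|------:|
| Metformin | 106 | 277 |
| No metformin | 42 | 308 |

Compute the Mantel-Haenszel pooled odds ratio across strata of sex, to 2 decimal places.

3.96

OR_MH = Σ(aᵢdᵢ/nᵢ) / Σ(bᵢcᵢ/nᵢ), where nᵢ is the stratum total.
Stratum 1 (Women): n = 305; a·d/n = 68·149/305 = 33.2197; b·c/n = 16·72/305 = 3.7770
Stratum 2 (Men): n = 733; a·d/n = 106·308/733 = 44.5402; b·c/n = 277·42/733 = 15.8718
OR_MH = (33.2197 + 44.5402) / (3.7770 + 15.8718) = 77.7599 / 19.6488 = 3.95749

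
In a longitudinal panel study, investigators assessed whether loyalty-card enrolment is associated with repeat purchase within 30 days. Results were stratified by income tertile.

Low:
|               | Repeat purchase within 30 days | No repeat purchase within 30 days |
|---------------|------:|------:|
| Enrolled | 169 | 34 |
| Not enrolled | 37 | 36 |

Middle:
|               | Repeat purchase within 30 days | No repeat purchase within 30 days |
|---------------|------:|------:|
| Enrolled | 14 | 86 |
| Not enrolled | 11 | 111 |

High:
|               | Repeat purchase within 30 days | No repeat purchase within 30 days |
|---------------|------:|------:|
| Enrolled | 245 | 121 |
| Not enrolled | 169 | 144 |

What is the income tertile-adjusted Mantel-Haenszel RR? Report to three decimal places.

1.341

RR_MH = Σ(aᵢ·n₀ᵢ/nᵢ) / Σ(cᵢ·n₁ᵢ/nᵢ), with n₁ᵢ = aᵢ+bᵢ (exposed), n₀ᵢ = cᵢ+dᵢ (unexposed), nᵢ = n₁ᵢ+n₀ᵢ.
Stratum 1 (Low): n₁ = 203, n₀ = 73, n = 276; a·n₀/n = 169·73/276 = 44.6993; c·n₁/n = 37·203/276 = 27.2138
Stratum 2 (Middle): n₁ = 100, n₀ = 122, n = 222; a·n₀/n = 14·122/222 = 7.6937; c·n₁/n = 11·100/222 = 4.9550
Stratum 3 (High): n₁ = 366, n₀ = 313, n = 679; a·n₀/n = 245·313/679 = 112.9381; c·n₁/n = 169·366/679 = 91.0957
RR_MH = (44.6993 + 7.6937 + 112.9381) / (27.2138 + 4.9550 + 91.0957) = 165.3311 / 123.2645 = 1.34127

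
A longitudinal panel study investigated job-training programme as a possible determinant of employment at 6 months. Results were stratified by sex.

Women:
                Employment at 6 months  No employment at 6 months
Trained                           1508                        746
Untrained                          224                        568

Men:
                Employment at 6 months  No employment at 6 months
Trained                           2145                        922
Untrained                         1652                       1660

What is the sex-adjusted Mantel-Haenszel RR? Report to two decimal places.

1.57

RR_MH = Σ(aᵢ·n₀ᵢ/nᵢ) / Σ(cᵢ·n₁ᵢ/nᵢ), with n₁ᵢ = aᵢ+bᵢ (exposed), n₀ᵢ = cᵢ+dᵢ (unexposed), nᵢ = n₁ᵢ+n₀ᵢ.
Stratum 1 (Women): n₁ = 2254, n₀ = 792, n = 3046; a·n₀/n = 1508·792/3046 = 392.0998; c·n₁/n = 224·2254/3046 = 165.7571
Stratum 2 (Men): n₁ = 3067, n₀ = 3312, n = 6379; a·n₀/n = 2145·3312/6379 = 1113.6918; c·n₁/n = 1652·3067/6379 = 794.2756
RR_MH = (392.0998 + 1113.6918) / (165.7571 + 794.2756) = 1505.7916 / 960.0327 = 1.56848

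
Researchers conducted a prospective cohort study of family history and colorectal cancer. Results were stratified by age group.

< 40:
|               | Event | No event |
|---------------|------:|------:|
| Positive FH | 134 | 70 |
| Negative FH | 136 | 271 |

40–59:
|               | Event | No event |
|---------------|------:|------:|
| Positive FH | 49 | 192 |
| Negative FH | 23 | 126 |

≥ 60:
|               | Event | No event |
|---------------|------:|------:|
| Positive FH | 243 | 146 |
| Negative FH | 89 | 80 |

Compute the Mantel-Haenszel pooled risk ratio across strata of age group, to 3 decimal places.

RR_MH = Σ(aᵢ·n₀ᵢ/nᵢ) / Σ(cᵢ·n₁ᵢ/nᵢ), with n₁ᵢ = aᵢ+bᵢ (exposed), n₀ᵢ = cᵢ+dᵢ (unexposed), nᵢ = n₁ᵢ+n₀ᵢ.
Stratum 1 (< 40): n₁ = 204, n₀ = 407, n = 611; a·n₀/n = 134·407/611 = 89.2602; c·n₁/n = 136·204/611 = 45.4075
Stratum 2 (40–59): n₁ = 241, n₀ = 149, n = 390; a·n₀/n = 49·149/390 = 18.7205; c·n₁/n = 23·241/390 = 14.2128
Stratum 3 (≥ 60): n₁ = 389, n₀ = 169, n = 558; a·n₀/n = 243·169/558 = 73.5968; c·n₁/n = 89·389/558 = 62.0448
RR_MH = (89.2602 + 18.7205 + 73.5968) / (45.4075 + 14.2128 + 62.0448) = 181.5775 / 121.6652 = 1.49244

1.492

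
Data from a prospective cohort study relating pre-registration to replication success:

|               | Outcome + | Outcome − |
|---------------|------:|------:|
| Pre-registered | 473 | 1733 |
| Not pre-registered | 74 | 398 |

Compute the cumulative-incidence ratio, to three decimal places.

Cells: a = 473, b = 1733, c = 74, d = 398.
Risk in exposed = 473/2206 = 0.21442; risk in unexposed = 74/472 = 0.15678.
RR = 0.21442 / 0.15678 = 1.36762
The risk among the exposed is 1.37 times that among the unexposed.

1.368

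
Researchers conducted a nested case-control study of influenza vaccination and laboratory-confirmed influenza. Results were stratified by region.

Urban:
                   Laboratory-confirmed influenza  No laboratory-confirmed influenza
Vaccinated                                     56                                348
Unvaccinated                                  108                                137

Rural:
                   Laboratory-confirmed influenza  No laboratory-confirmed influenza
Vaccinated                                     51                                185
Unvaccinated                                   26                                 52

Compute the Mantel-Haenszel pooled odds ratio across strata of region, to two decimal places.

0.28

OR_MH = Σ(aᵢdᵢ/nᵢ) / Σ(bᵢcᵢ/nᵢ), where nᵢ is the stratum total.
Stratum 1 (Urban): n = 649; a·d/n = 56·137/649 = 11.8213; b·c/n = 348·108/649 = 57.9106
Stratum 2 (Rural): n = 314; a·d/n = 51·52/314 = 8.4459; b·c/n = 185·26/314 = 15.3185
OR_MH = (11.8213 + 8.4459) / (57.9106 + 15.3185) = 20.2671 / 73.2291 = 0.27676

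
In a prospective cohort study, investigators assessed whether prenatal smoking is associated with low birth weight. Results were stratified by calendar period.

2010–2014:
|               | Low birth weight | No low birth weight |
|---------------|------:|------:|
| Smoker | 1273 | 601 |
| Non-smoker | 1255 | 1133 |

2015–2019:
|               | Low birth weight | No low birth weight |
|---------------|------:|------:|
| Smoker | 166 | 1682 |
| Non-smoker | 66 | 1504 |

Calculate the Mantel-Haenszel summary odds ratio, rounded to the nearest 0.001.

OR_MH = Σ(aᵢdᵢ/nᵢ) / Σ(bᵢcᵢ/nᵢ), where nᵢ is the stratum total.
Stratum 1 (2010–2014): n = 4262; a·d/n = 1273·1133/4262 = 338.4113; b·c/n = 601·1255/4262 = 176.9721
Stratum 2 (2015–2019): n = 3418; a·d/n = 166·1504/3418 = 73.0439; b·c/n = 1682·66/3418 = 32.4786
OR_MH = (338.4113 + 73.0439) / (176.9721 + 32.4786) = 411.4552 / 209.4507 = 1.96445

1.964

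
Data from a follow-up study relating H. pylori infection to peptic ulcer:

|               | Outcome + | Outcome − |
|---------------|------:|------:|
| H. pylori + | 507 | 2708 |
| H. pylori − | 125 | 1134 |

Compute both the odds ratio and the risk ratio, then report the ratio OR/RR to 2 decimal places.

Cells: a = 507, b = 2708, c = 125, d = 1134.
OR = (507·1134)/(2708·125) = 574938/338500 = 1.69849
Risk in exposed = 507/3215 = 0.15770; risk in unexposed = 125/1259 = 0.09929; RR = 1.58834
OR/RR = 1.69849 / 1.58834 = 1.06935
The outcome is not rare, so the OR lies further from 1 than the RR.

1.07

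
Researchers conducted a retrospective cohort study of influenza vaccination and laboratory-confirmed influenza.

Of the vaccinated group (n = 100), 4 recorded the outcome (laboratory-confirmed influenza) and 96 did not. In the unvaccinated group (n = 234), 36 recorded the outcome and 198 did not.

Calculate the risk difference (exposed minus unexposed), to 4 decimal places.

From the description: a = 4, b = 96, c = 36, d = 198.
Risk in exposed = 4/100 = 0.040000; risk in unexposed = 36/234 = 0.153846.
Risk difference = 0.040000 − 0.153846 = -0.113846

-0.1138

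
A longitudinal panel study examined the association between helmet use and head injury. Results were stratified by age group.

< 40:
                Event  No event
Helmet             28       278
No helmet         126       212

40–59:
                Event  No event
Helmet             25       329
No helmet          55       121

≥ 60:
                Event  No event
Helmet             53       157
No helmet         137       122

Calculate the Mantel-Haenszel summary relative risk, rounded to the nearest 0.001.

RR_MH = Σ(aᵢ·n₀ᵢ/nᵢ) / Σ(cᵢ·n₁ᵢ/nᵢ), with n₁ᵢ = aᵢ+bᵢ (exposed), n₀ᵢ = cᵢ+dᵢ (unexposed), nᵢ = n₁ᵢ+n₀ᵢ.
Stratum 1 (< 40): n₁ = 306, n₀ = 338, n = 644; a·n₀/n = 28·338/644 = 14.6957; c·n₁/n = 126·306/644 = 59.8696
Stratum 2 (40–59): n₁ = 354, n₀ = 176, n = 530; a·n₀/n = 25·176/530 = 8.3019; c·n₁/n = 55·354/530 = 36.7358
Stratum 3 (≥ 60): n₁ = 210, n₀ = 259, n = 469; a·n₀/n = 53·259/469 = 29.2687; c·n₁/n = 137·210/469 = 61.3433
RR_MH = (14.6957 + 8.3019 + 29.2687) / (59.8696 + 36.7358 + 61.3433) = 52.2662 / 157.9487 = 0.33091

0.331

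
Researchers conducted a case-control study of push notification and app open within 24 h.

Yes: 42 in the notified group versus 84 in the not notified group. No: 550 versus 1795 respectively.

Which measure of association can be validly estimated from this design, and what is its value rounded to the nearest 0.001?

From the description: a = 42, b = 550, c = 84, d = 1795.
This is a case-control study: participants were sampled on outcome status, so risks in the source population cannot be estimated directly — relative risk is not valid here. The odds ratio is the appropriate measure.
OR = (a·d)/(b·c) = (42 × 1795) / (550 × 84) = 75390 / 46200 = 1.63182

1.632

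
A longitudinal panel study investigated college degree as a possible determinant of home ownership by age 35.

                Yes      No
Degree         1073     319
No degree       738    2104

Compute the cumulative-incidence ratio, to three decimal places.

Cells: a = 1073, b = 319, c = 738, d = 2104.
Risk in exposed = 1073/1392 = 0.77083; risk in unexposed = 738/2842 = 0.25968.
RR = 0.77083 / 0.25968 = 2.96844
The risk among the exposed is 2.97 times that among the unexposed.

2.968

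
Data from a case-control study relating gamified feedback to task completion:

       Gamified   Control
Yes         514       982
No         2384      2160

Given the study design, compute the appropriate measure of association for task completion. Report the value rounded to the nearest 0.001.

Reading the table with exposure as columns: a = 514 (Gamified, case), b = 2384 (Gamified, non-case), c = 982 (Control, case), d = 2160.
This is a case-control study: participants were sampled on outcome status, so risks in the source population cannot be estimated directly — relative risk is not valid here. The odds ratio is the appropriate measure.
OR = (a·d)/(b·c) = (514 × 2160) / (2384 × 982) = 1110240 / 2341088 = 0.47424

0.474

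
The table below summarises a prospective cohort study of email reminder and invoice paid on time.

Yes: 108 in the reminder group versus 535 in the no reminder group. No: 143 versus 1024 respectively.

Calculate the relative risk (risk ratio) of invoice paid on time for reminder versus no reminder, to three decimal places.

1.254

From the description: a = 108, b = 143, c = 535, d = 1024.
Risk in exposed = 108/251 = 0.43028; risk in unexposed = 535/1559 = 0.34317.
RR = 0.43028 / 0.34317 = 1.25384
The risk among the exposed is 1.25 times that among the unexposed.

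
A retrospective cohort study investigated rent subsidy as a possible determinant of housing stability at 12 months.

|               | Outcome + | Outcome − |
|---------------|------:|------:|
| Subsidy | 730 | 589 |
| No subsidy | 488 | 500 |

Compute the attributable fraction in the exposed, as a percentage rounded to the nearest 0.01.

10.75

Cells: a = 730, b = 589, c = 488, d = 500.
Risk in exposed = 730/1319 = 0.55345; risk in unexposed = 488/988 = 0.49393.
RR = 0.55345/0.49393 = 1.12051
AR% = (RR − 1)/RR × 100 = (1.12051 − 1)/1.12051 × 100 = 10.7548%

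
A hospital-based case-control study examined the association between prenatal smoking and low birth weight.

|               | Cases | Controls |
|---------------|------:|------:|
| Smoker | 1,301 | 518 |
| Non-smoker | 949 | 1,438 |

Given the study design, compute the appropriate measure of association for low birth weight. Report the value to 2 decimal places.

Cells: a = 1301, b = 518, c = 949, d = 1438.
This is a hospital-based case-control study: participants were sampled on outcome status, so risks in the source population cannot be estimated directly — relative risk is not valid here. The odds ratio is the appropriate measure.
OR = (a·d)/(b·c) = (1301 × 1438) / (518 × 949) = 1870838 / 491582 = 3.80575

3.81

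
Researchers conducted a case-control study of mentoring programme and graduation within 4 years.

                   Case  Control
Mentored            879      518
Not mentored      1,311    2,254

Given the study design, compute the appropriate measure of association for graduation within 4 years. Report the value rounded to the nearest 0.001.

2.917

Cells: a = 879, b = 518, c = 1311, d = 2254.
This is a case-control study: participants were sampled on outcome status, so risks in the source population cannot be estimated directly — relative risk is not valid here. The odds ratio is the appropriate measure.
OR = (a·d)/(b·c) = (879 × 2254) / (518 × 1311) = 1981266 / 679098 = 2.91750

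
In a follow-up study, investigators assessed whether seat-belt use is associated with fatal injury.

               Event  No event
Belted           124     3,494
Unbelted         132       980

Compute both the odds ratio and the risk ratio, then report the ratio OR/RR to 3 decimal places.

Cells: a = 124, b = 3494, c = 132, d = 980.
OR = (124·980)/(3494·132) = 121520/461208 = 0.26348
Risk in exposed = 124/3618 = 0.03427; risk in unexposed = 132/1112 = 0.11871; RR = 0.28872
OR/RR = 0.26348 / 0.28872 = 0.91257
The outcome is not rare, so the OR lies further from 1 than the RR.

0.913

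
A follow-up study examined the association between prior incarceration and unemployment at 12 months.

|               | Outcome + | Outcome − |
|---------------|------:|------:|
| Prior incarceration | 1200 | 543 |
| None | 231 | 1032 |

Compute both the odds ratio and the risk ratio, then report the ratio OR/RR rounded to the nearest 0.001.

Cells: a = 1200, b = 543, c = 231, d = 1032.
OR = (1200·1032)/(543·231) = 1238400/125433 = 9.87300
Risk in exposed = 1200/1743 = 0.68847; risk in unexposed = 231/1263 = 0.18290; RR = 3.76422
OR/RR = 9.87300 / 3.76422 = 2.62285
The outcome is not rare, so the OR lies further from 1 than the RR.

2.623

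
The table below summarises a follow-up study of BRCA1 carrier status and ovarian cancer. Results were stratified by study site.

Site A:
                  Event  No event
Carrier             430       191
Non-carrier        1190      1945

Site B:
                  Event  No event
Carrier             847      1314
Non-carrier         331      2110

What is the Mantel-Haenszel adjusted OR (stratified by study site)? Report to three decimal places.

OR_MH = Σ(aᵢdᵢ/nᵢ) / Σ(bᵢcᵢ/nᵢ), where nᵢ is the stratum total.
Stratum 1 (Site A): n = 3756; a·d/n = 430·1945/3756 = 222.6704; b·c/n = 191·1190/3756 = 60.5138
Stratum 2 (Site B): n = 4602; a·d/n = 847·2110/4602 = 388.3464; b·c/n = 1314·331/4602 = 94.5098
OR_MH = (222.6704 + 388.3464) / (60.5138 + 94.5098) = 611.0168 / 155.0236 = 3.94144

3.941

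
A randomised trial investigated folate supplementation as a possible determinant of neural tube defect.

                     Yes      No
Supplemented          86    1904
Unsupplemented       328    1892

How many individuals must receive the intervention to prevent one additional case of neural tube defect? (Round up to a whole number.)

10

Risk in treated group = 86/1990 = 0.04322; risk in control = 328/2220 = 0.14775.
Absolute risk reduction = 0.14775 − 0.04322 = 0.10453
NNT = 1 / ARR = 1 / 0.10453 = 9.566 → round up → 10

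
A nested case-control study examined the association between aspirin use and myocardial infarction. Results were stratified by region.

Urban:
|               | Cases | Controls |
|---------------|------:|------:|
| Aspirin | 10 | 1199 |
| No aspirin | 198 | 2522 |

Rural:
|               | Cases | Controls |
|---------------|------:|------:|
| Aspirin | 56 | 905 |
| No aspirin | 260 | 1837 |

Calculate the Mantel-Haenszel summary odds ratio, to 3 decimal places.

0.292

OR_MH = Σ(aᵢdᵢ/nᵢ) / Σ(bᵢcᵢ/nᵢ), where nᵢ is the stratum total.
Stratum 1 (Urban): n = 3929; a·d/n = 10·2522/3929 = 6.4189; b·c/n = 1199·198/3929 = 60.4230
Stratum 2 (Rural): n = 3058; a·d/n = 56·1837/3058 = 33.6403; b·c/n = 905·260/3058 = 76.9457
OR_MH = (6.4189 + 33.6403) / (60.4230 + 76.9457) = 40.0592 / 137.3687 = 0.29162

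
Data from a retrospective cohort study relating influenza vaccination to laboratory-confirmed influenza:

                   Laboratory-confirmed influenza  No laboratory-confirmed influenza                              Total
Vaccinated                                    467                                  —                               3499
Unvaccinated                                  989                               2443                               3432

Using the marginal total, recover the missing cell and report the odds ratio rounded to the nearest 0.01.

0.38

The missing cell is in the exposed row: 3499 − 467 = 3032.
So a = 467, b = 3032, c = 989, d = 2443.
OR = (a·d)/(b·c) = (467 × 2443) / (3032 × 989) = 1140881 / 2998648 = 0.38047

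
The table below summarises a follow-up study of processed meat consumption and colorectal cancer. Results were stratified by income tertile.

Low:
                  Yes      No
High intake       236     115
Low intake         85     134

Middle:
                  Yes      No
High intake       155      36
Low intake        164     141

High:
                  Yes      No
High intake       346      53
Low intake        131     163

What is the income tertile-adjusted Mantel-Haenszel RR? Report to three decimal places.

1.743

RR_MH = Σ(aᵢ·n₀ᵢ/nᵢ) / Σ(cᵢ·n₁ᵢ/nᵢ), with n₁ᵢ = aᵢ+bᵢ (exposed), n₀ᵢ = cᵢ+dᵢ (unexposed), nᵢ = n₁ᵢ+n₀ᵢ.
Stratum 1 (Low): n₁ = 351, n₀ = 219, n = 570; a·n₀/n = 236·219/570 = 90.6737; c·n₁/n = 85·351/570 = 52.3421
Stratum 2 (Middle): n₁ = 191, n₀ = 305, n = 496; a·n₀/n = 155·305/496 = 95.3125; c·n₁/n = 164·191/496 = 63.1532
Stratum 3 (High): n₁ = 399, n₀ = 294, n = 693; a·n₀/n = 346·294/693 = 146.7879; c·n₁/n = 131·399/693 = 75.4242
RR_MH = (90.6737 + 95.3125 + 146.7879) / (52.3421 + 63.1532 + 75.4242) = 332.7741 / 190.9196 = 1.74301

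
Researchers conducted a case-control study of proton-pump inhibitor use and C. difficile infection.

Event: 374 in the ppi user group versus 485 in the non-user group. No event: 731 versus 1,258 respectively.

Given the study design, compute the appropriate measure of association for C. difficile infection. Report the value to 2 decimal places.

From the description: a = 374, b = 731, c = 485, d = 1258.
This is a case-control study: participants were sampled on outcome status, so risks in the source population cannot be estimated directly — relative risk is not valid here. The odds ratio is the appropriate measure.
OR = (a·d)/(b·c) = (374 × 1258) / (731 × 485) = 470492 / 354535 = 1.32707

1.33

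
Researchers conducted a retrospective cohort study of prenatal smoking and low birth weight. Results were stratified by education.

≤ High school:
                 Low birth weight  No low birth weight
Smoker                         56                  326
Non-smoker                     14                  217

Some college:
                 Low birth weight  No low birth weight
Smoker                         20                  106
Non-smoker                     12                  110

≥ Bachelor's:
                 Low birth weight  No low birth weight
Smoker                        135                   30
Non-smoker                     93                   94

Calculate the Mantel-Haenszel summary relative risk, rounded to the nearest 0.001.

RR_MH = Σ(aᵢ·n₀ᵢ/nᵢ) / Σ(cᵢ·n₁ᵢ/nᵢ), with n₁ᵢ = aᵢ+bᵢ (exposed), n₀ᵢ = cᵢ+dᵢ (unexposed), nᵢ = n₁ᵢ+n₀ᵢ.
Stratum 1 (≤ High school): n₁ = 382, n₀ = 231, n = 613; a·n₀/n = 56·231/613 = 21.1028; c·n₁/n = 14·382/613 = 8.7243
Stratum 2 (Some college): n₁ = 126, n₀ = 122, n = 248; a·n₀/n = 20·122/248 = 9.8387; c·n₁/n = 12·126/248 = 6.0968
Stratum 3 (≥ Bachelor's): n₁ = 165, n₀ = 187, n = 352; a·n₀/n = 135·187/352 = 71.7188; c·n₁/n = 93·165/352 = 43.5938
RR_MH = (21.1028 + 9.8387 + 71.7188) / (8.7243 + 6.0968 + 43.5938) = 102.6602 / 58.4148 = 1.75743

1.757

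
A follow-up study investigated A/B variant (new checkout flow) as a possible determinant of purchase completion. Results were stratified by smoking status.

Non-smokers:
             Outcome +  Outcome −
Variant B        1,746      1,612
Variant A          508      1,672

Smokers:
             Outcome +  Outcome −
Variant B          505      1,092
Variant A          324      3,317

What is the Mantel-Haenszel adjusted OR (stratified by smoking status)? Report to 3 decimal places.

3.932

OR_MH = Σ(aᵢdᵢ/nᵢ) / Σ(bᵢcᵢ/nᵢ), where nᵢ is the stratum total.
Stratum 1 (Non-smokers): n = 5538; a·d/n = 1746·1672/5538 = 527.1419; b·c/n = 1612·508/5538 = 147.8685
Stratum 2 (Smokers): n = 5238; a·d/n = 505·3317/5238 = 319.7948; b·c/n = 1092·324/5238 = 67.5464
OR_MH = (527.1419 + 319.7948) / (147.8685 + 67.5464) = 846.9367 / 215.4149 = 3.93165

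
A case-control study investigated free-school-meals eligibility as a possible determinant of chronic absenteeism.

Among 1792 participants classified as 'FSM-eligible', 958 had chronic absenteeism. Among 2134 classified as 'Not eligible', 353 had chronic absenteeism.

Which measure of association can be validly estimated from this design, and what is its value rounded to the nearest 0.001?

From the description: a = 958, b = 834, c = 353, d = 1781.
This is a case-control study: participants were sampled on outcome status, so risks in the source population cannot be estimated directly — relative risk is not valid here. The odds ratio is the appropriate measure.
OR = (a·d)/(b·c) = (958 × 1781) / (834 × 353) = 1706198 / 294402 = 5.79547

5.795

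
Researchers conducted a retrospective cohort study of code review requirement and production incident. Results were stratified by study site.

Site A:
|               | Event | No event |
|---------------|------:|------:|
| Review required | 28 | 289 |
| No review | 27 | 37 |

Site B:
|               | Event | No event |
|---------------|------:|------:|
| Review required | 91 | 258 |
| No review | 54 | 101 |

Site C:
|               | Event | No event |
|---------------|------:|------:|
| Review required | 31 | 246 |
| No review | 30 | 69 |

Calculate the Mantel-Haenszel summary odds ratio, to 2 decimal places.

OR_MH = Σ(aᵢdᵢ/nᵢ) / Σ(bᵢcᵢ/nᵢ), where nᵢ is the stratum total.
Stratum 1 (Site A): n = 381; a·d/n = 28·37/381 = 2.7192; b·c/n = 289·27/381 = 20.4803
Stratum 2 (Site B): n = 504; a·d/n = 91·101/504 = 18.2361; b·c/n = 258·54/504 = 27.6429
Stratum 3 (Site C): n = 376; a·d/n = 31·69/376 = 5.6888; b·c/n = 246·30/376 = 19.6277
OR_MH = (2.7192 + 18.2361 + 5.6888) / (20.4803 + 27.6429 + 19.6277) = 26.6441 / 67.7508 = 0.39327

0.39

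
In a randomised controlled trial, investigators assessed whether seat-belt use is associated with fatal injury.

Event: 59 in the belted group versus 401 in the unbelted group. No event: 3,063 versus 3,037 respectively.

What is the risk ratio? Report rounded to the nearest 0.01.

0.16

From the description: a = 59, b = 3063, c = 401, d = 3037.
Risk in exposed = 59/3122 = 0.01890; risk in unexposed = 401/3438 = 0.11664.
RR = 0.01890 / 0.11664 = 0.16202
The risk is 84% lower among the exposed than among the unexposed.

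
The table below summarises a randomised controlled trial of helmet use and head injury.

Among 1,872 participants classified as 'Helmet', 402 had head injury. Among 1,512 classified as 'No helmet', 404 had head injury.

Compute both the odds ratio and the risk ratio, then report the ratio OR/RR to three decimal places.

0.933

From the description: a = 402, b = 1470, c = 404, d = 1108.
OR = (402·1108)/(1470·404) = 445416/593880 = 0.75001
Risk in exposed = 402/1872 = 0.21474; risk in unexposed = 404/1512 = 0.26720; RR = 0.80369
OR/RR = 0.75001 / 0.80369 = 0.93320
The outcome is not rare, so the OR lies further from 1 than the RR.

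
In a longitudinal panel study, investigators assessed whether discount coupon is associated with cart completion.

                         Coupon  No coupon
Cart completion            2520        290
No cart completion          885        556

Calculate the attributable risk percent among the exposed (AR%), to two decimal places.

Reading the table with exposure as columns: a = 2520 (Coupon, case), b = 885 (Coupon, non-case), c = 290 (No coupon, case), d = 556.
Risk in exposed = 2520/3405 = 0.74009; risk in unexposed = 290/846 = 0.34279.
RR = 0.74009/0.34279 = 2.15902
AR% = (RR − 1)/RR × 100 = (2.15902 − 1)/2.15902 × 100 = 53.6826%

53.68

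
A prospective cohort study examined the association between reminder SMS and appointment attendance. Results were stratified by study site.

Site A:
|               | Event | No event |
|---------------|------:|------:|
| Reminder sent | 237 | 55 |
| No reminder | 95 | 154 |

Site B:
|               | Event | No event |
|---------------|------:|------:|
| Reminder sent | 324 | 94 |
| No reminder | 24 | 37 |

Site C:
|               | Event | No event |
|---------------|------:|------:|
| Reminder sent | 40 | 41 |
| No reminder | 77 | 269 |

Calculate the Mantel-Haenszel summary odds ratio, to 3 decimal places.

5.408

OR_MH = Σ(aᵢdᵢ/nᵢ) / Σ(bᵢcᵢ/nᵢ), where nᵢ is the stratum total.
Stratum 1 (Site A): n = 541; a·d/n = 237·154/541 = 67.4640; b·c/n = 55·95/541 = 9.6580
Stratum 2 (Site B): n = 479; a·d/n = 324·37/479 = 25.0271; b·c/n = 94·24/479 = 4.7098
Stratum 3 (Site C): n = 427; a·d/n = 40·269/427 = 25.1991; b·c/n = 41·77/427 = 7.3934
OR_MH = (67.4640 + 25.0271 + 25.1991) / (9.6580 + 4.7098 + 7.3934) = 117.6902 / 21.7613 = 5.40823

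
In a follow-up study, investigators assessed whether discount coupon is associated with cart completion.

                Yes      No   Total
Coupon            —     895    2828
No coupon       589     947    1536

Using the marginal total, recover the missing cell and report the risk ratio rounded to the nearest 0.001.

1.782

The missing cell is in the exposed row: 2828 − 895 = 1933.
So a = 1933, b = 895, c = 589, d = 947.
RR = [a/(a+b)] / [c/(c+d)] = (1933/2828) / (589/1536) = 0.68352/0.38346 = 1.78250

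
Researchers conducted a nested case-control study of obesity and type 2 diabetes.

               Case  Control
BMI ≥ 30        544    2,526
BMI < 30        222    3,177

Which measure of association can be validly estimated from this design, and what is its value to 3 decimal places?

Cells: a = 544, b = 2526, c = 222, d = 3177.
This is a nested case-control study: participants were sampled on outcome status, so risks in the source population cannot be estimated directly — relative risk is not valid here. The odds ratio is the appropriate measure.
OR = (a·d)/(b·c) = (544 × 3177) / (2526 × 222) = 1728288 / 560772 = 3.08198

3.082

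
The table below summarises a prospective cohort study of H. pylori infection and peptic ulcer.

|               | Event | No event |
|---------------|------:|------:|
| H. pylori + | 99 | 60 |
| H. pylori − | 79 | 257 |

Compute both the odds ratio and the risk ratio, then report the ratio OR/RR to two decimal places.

2.03

Cells: a = 99, b = 60, c = 79, d = 257.
OR = (99·257)/(60·79) = 25443/4740 = 5.36772
Risk in exposed = 99/159 = 0.62264; risk in unexposed = 79/336 = 0.23512; RR = 2.64820
OR/RR = 5.36772 / 2.64820 = 2.02693
The outcome is not rare, so the OR lies further from 1 than the RR.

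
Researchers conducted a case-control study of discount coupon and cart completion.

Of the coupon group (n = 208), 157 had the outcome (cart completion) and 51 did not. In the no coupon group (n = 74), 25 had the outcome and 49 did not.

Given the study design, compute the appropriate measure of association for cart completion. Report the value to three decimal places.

6.034

From the description: a = 157, b = 51, c = 25, d = 49.
This is a case-control study: participants were sampled on outcome status, so risks in the source population cannot be estimated directly — relative risk is not valid here. The odds ratio is the appropriate measure.
OR = (a·d)/(b·c) = (157 × 49) / (51 × 25) = 7693 / 1275 = 6.03373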